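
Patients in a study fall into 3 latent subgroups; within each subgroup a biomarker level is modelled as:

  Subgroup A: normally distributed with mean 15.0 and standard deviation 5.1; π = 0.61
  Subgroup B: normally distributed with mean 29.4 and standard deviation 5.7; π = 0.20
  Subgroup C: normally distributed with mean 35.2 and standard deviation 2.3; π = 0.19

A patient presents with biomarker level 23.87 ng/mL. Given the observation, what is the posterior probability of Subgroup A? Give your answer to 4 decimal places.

0.5460

Apply Bayes' rule: the posterior for each component is proportional to its prior times its likelihood at x.
Component likelihoods at x = 23.87 ng/mL:
  f_A = (1/(5.1·√(2π)))·exp(−(23.87−15.0)²/(2·5.1²)) = 0.078224·exp(-1.51244) = 0.0172384
  f_B = (1/(5.7·√(2π)))·exp(−(23.87−29.4)²/(2·5.7²)) = 0.069990·exp(-0.47062) = 0.0437167
  f_C = (1/(2.3·√(2π)))·exp(−(23.87−35.2)²/(2·2.3²)) = 0.173453·exp(-12.13317) = 9.32857e-07
Weight by the priors:
  π_A·f_A = 0.61 × 0.0172384 = 0.0105154
  π_B·f_B = 0.20 × 0.0437167 = 0.00874334
  π_C·f_C = 0.19 × 9.32857e-07 = 1.77243e-07
Marginal: 0.0105154 + 0.00874334 + 1.77243e-07 = 0.019259
P(Subgroup A | data) ≈ 0.5460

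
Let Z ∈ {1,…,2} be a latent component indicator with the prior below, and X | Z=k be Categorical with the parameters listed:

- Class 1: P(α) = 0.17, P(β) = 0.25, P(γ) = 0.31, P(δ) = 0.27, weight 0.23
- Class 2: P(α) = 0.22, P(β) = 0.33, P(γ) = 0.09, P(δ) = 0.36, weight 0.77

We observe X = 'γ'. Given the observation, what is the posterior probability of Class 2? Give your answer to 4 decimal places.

By Bayes' theorem, P(k | x) = π_k f_k(x) / Σ_j π_j f_j(x).
Categorical probabilities:
  p_1 = P(γ | comp) = 0.31
  p_2 = P(γ | comp) = 0.09
Weight by the priors:
  π_1·p_1 = 0.23 × 0.31 = 0.0713
  π_2·p_2 = 0.77 × 0.09 = 0.0693
Denominator: 0.0713 + 0.0693 = 0.1406
P(Class 2 | 'γ') = 0.0693 / 0.1406 ≈ 0.4929

0.4929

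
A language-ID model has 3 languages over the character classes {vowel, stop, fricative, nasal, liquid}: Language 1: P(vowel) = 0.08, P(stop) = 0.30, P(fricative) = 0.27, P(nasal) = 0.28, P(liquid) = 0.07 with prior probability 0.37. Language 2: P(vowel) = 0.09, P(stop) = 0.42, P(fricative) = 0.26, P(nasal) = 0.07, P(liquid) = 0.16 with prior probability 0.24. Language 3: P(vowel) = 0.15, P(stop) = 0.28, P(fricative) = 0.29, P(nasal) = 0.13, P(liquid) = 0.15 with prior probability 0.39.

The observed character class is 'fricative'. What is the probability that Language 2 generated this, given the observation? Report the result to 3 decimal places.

By Bayes' theorem, P(k | x) = π_k f_k(x) / Σ_j π_j f_j(x).
Evaluate each component's likelihood at the observed value:
  L_1 = 0.27
  L_2 = 0.26
  L_3 = 0.29
Prior × likelihood for each component:
  π_1·L_1 = 0.37 × 0.27 = 0.0999
  π_2·L_2 = 0.24 × 0.26 = 0.0624
  π_3·L_3 = 0.39 × 0.29 = 0.1131
Marginal: 0.0999 + 0.0624 + 0.1131 = 0.2754
Responsibility of Language 2: 0.0624 / 0.2754 ≈ 0.227

0.227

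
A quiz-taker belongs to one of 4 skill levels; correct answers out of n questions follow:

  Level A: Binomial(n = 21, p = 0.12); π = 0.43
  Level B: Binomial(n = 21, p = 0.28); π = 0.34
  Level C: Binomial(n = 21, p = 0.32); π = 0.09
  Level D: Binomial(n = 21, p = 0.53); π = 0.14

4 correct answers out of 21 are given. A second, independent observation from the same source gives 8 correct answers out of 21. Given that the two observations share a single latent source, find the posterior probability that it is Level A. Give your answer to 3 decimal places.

Posterior ∝ prior × likelihood, so P(k | x) ∝ P(Z=k) f_k(x); normalise over all components.
Since both observations come from the same component, the likelihood for component k is f_k(x₁)·f_k(x₂).
  f_A = [C(21,4)·0.12^4·0.88^17 = 5985·0.00020736·0.113817 = 0.141252] × [0.00166061] = 0.000234565
  f_B = [C(21,4)·0.28^4·0.72^17 = 5985·0.00614656·0.00375537 = 0.138149] × [0.107431] = 0.0148415
  f_C = [C(21,4)·0.32^4·0.68^17 = 5985·0.0104858·0.00142119 = 0.0891899] × [0.148716] = 0.013264
  f_D = [C(21,4)·0.53^4·0.47^17 = 5985·0.0789048·2.66479e-06 = 0.00125844] × [0.0691866] = 8.7067e-05
Weight by the priors:
  P(Z=A)·f_A = 0.43 × 0.000234565 = 0.000100863
  P(Z=B)·f_B = 0.34 × 0.0148415 = 0.00504612
  P(Z=C)·f_C = 0.09 × 0.013264 = 0.00119376
  P(Z=D)·f_D = 0.14 × 8.7067e-05 = 1.21894e-05
Marginal: 0.000100863 + 0.00504612 + 0.00119376 + 1.21894e-05 = 0.00635293
P(Level A | x) = 0.000100863 / 0.00635293 ≈ 0.016

0.016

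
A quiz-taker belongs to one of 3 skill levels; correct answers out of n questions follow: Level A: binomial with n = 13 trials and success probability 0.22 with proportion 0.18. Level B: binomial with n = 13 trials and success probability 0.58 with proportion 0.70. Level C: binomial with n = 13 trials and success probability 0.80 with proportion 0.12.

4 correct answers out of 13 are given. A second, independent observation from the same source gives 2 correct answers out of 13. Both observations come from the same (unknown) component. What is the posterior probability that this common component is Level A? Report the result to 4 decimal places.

Posterior ∝ prior × likelihood, so P(k | x) ∝ P(Z=k) f_k(x); normalise over all components.
Since both observations come from the same component, the likelihood for component k is f_k(x₁)·f_k(x₂).
  f_A = [C(13,4)·0.22^4·0.78^9 = 715·0.00234256·0.106869 = 0.178998] × [0.24546] = 0.0439368
  f_B = [C(13,4)·0.58^4·0.42^9 = 715·0.113165·0.000406671 = 0.032905] × [0.00188232] = 6.19376e-05
  f_C = [C(13,4)·0.80^4·0.20^9 = 715·0.4096·5.12e-07 = 0.000149946] × [1.02236e-06] = 1.53299e-10
Unnormalised posteriors:
  P(Z=A)·f_A = 0.18 × 0.0439368 = 0.00790863
  P(Z=B)·f_B = 0.70 × 6.19376e-05 = 4.33563e-05
  P(Z=C)·f_C = 0.12 × 1.53299e-10 = 1.83959e-11
Evidence: 0.00790863 + 4.33563e-05 + 1.83959e-11 = 0.00795199
P(Level A | x₁,x₂) ≈ 0.9945

0.9945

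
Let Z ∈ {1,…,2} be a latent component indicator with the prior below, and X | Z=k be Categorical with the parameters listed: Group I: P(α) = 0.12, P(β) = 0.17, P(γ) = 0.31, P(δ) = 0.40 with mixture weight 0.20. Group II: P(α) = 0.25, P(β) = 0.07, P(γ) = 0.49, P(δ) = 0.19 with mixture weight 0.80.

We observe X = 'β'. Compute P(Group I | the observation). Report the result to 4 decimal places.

0.3778

The responsibility of component k is π_k f_k(x) divided by Σ_j π_j f_j(x).
Evaluate each component's likelihood at the observed value:
  p_I = P(β | comp) = 0.17
  p_II = P(β | comp) = 0.07
Multiply by the mixture weights:
  π_I·p_I = 0.20 × 0.17 = 0.034
  π_II·p_II = 0.80 × 0.07 = 0.056
Normaliser: 0.034 + 0.056 = 0.09
P(Group I | 'β') = 0.034 / 0.09 ≈ 0.3778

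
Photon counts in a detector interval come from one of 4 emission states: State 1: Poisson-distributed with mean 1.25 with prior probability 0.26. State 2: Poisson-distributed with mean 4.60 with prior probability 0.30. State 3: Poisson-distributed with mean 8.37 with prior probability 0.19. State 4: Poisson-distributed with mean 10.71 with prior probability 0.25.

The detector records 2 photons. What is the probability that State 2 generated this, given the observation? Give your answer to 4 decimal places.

By Bayes' theorem, P(k | x) = π_k f_k(x) / Σ_j π_j f_j(x).
Poisson probabilities:
  L_1 = e^(−1.25)·1.25^2/2! = 0.223832
  L_2 = e^(−4.60)·4.60^2/2! = 0.106348
  L_3 = e^(−8.37)·8.37^2/2! = 0.00811664
  L_4 = e^(−10.71)·10.71^2/2! = 0.00128013
Multiply by the mixture weights:
  π_1·L_1 = 0.26 × 0.223832 = 0.0581963
  π_2·L_2 = 0.30 × 0.106348 = 0.0319045
  π_3·L_3 = 0.19 × 0.00811664 = 0.00154216
  π_4·L_4 = 0.25 × 0.00128013 = 0.000320033
Evidence: 0.0581963 + 0.0319045 + 0.00154216 + 0.000320033 = 0.091963
Responsibility of State 2: 0.0319045 / 0.091963 ≈ 0.3469

0.3469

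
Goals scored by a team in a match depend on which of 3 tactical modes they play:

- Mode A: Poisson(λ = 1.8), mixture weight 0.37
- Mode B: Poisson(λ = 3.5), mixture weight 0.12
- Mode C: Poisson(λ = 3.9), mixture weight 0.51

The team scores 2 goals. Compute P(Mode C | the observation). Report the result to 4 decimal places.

0.3930

The responsibility of component k is w_k f_k(x) divided by Σ_j w_j f_j(x).
Component likelihoods at x = 2 goals:
  f_A = e^(−1.8)·1.8^2/2! = 0.267784
  f_B = e^(−3.5)·3.5^2/2! = 0.184959
  f_C = e^(−3.9)·3.9^2/2! = 0.15394
Weight by the priors:
  w_A·f_A = 0.37 × 0.267784 = 0.0990802
  w_B·f_B = 0.12 × 0.184959 = 0.0221951
  w_C·f_C = 0.51 × 0.15394 = 0.0785093
Denominator: 0.0990802 + 0.0221951 + 0.0785093 = 0.199784
P(Mode C | x) ≈ 0.3930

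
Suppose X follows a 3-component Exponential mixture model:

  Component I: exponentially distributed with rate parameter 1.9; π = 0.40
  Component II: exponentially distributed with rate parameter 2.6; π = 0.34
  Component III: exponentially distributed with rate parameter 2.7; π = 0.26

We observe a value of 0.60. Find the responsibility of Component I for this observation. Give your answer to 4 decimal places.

0.4281

By Bayes' theorem, P(k | x) = π_k f_k(x) / Σ_j π_j f_j(x).
Evaluate each component's likelihood at the observed value:
  f_I = 1.9·e^(−1.9·0.60) = 1.9·e^(−1.1400) = 0.607656
  f_II = 2.6·e^(−2.6·0.60) = 2.6·e^(−1.5600) = 0.546354
  f_III = 2.7·e^(−2.7·0.60) = 2.7·e^(−1.6200) = 0.534326
Multiply by the mixture weights:
  π_I·f_I = 0.40 × 0.607656 = 0.243062
  π_II·f_II = 0.34 × 0.546354 = 0.18576
  π_III·f_III = 0.26 × 0.534326 = 0.138925
Sum: 0.243062 + 0.18576 + 0.138925 = 0.567748
P(Component I | the observation) = 0.243062 / 0.567748 ≈ 0.4281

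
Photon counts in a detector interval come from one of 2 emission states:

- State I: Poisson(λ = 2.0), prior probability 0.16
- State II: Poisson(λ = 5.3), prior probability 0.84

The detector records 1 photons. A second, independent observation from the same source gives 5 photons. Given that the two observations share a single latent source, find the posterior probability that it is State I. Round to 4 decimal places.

P(component k | x) = P(Z=k)·f_k(x) / marginal(x), where marginal(x) = Σ_j P(Z=j)·f_j(x).
Since both observations come from the same component, the likelihood for component k is f_k(x₁)·f_k(x₂).
  L_I = [0.270671] × [0.0360894] = 0.00976834
  L_II = [0.0264554] × [0.173955] = 0.00460206
Multiply by the mixture weights:
  P(Z=I)·L_I = 0.16 × 0.00976834 = 0.00156293
  P(Z=II)·L_II = 0.84 × 0.00460206 = 0.00386573
Sum: 0.00156293 + 0.00386573 = 0.00542867
Responsibility of State I: 0.00156293 / 0.00542867 ≈ 0.2879

0.2879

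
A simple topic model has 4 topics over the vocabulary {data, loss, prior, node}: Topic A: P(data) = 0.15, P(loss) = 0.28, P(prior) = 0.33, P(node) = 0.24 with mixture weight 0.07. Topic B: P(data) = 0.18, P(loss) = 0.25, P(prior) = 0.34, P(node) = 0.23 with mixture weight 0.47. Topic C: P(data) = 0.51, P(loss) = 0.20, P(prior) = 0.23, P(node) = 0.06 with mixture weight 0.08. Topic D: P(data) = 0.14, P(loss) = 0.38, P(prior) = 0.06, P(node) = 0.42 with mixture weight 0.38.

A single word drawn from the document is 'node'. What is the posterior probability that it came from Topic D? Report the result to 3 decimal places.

0.552

By Bayes' theorem, P(k | x) = P(Z=k) f_k(x) / Σ_j P(Z=j) f_j(x).
Evaluate each component's likelihood at the observed value:
  f_A = P(node | comp) = 0.24
  f_B = P(node | comp) = 0.23
  f_C = P(node | comp) = 0.06
  f_D = P(node | comp) = 0.42
Weight by the priors:
  P(Z=A)·f_A = 0.07 × 0.24 = 0.0168
  P(Z=B)·f_B = 0.47 × 0.23 = 0.1081
  P(Z=C)·f_C = 0.08 × 0.06 = 0.0048
  P(Z=D)·f_D = 0.38 × 0.42 = 0.1596
Evidence: 0.0168 + 0.1081 + 0.0048 + 0.1596 = 0.2893
So the posterior for Topic D is 0.1596 / 0.2893 ≈ 0.552.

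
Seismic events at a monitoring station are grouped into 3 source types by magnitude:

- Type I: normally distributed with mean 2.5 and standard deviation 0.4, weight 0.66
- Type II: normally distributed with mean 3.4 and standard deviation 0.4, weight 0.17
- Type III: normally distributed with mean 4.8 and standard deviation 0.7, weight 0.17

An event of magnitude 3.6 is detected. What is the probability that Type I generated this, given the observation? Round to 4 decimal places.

0.0803

By Bayes' theorem, P(k | x) = w_k f_k(x) / Σ_j w_j f_j(x).
Evaluate each component's likelihood at the observed value:
  f_I = (1/(0.4·√(2π)))·exp(−(3.6−2.5)²/(2·0.4²)) = 0.997356·exp(-3.78125) = 0.0227339
  f_II = (1/(0.4·√(2π)))·exp(−(3.6−3.4)²/(2·0.4²)) = 0.997356·exp(-0.12500) = 0.880163
  f_III = (1/(0.7·√(2π)))·exp(−(3.6−4.8)²/(2·0.7²)) = 0.569918·exp(-1.46939) = 0.131119
Multiply by the mixture weights:
  w_I·f_I = 0.66 × 0.0227339 = 0.0150044
  w_II·f_II = 0.17 × 0.880163 = 0.149628
  w_III·f_III = 0.17 × 0.131119 = 0.0222902
Denominator: 0.0150044 + 0.149628 + 0.0222902 = 0.186922
Responsibility of Type I: 0.0150044 / 0.186922 ≈ 0.0803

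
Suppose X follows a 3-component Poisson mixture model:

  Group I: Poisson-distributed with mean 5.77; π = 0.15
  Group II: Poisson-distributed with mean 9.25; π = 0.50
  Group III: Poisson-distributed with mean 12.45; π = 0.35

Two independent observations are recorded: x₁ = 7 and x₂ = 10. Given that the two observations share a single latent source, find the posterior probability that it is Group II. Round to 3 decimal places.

Apply Bayes' rule: the posterior for each component is proportional to its prior times its likelihood at x.
Since both observations come from the same component, the likelihood for component k is f_k(x₁)·f_k(x₂).
  p_I = [e^(−5.77)·5.77^7/7! = 0.131802] × [0.0351654] = 0.00463486
  p_II = [e^(−9.25)·9.25^7/7! = 0.110494] × [0.121459] = 0.0134205
  p_III = [e^(−12.45)·12.45^7/7! = 0.0360403] × [0.0965971] = 0.00348139
Prior × likelihood for each component:
  P(Z=I)·p_I = 0.15 × 0.00463486 = 0.00069523
  P(Z=II)·p_II = 0.50 × 0.0134205 = 0.00671024
  P(Z=III)·p_III = 0.35 × 0.00348139 = 0.00121849
Marginal: 0.00069523 + 0.00671024 + 0.00121849 = 0.00862396
P(Group II | x) ≈ 0.778

0.778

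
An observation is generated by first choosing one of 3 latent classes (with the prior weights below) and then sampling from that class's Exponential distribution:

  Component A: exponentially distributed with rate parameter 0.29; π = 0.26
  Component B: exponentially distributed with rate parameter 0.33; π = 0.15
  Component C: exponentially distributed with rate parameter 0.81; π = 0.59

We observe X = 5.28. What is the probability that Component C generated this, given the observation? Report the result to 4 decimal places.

Posterior ∝ prior × likelihood, so P(k | x) ∝ π_k f_k(x); normalise over all components.
Exponential densities:
  L_A = 0.29·e^(−0.29·5.28) = 0.29·e^(−1.5312) = 0.06272
  L_B = 0.33·e^(−0.33·5.28) = 0.33·e^(−1.7424) = 0.0577829
  L_C = 0.81·e^(−0.81·5.28) = 0.81·e^(−4.2768) = 0.0112485
Unnormalised posteriors:
  π_A·L_A = 0.26 × 0.06272 = 0.0163072
  π_B·L_B = 0.15 × 0.0577829 = 0.00866743
  π_C·L_C = 0.59 × 0.0112485 = 0.00663661
Sum: 0.0163072 + 0.00866743 + 0.00663661 = 0.0316113
So the posterior for Component C is 0.00663661 / 0.0316113 ≈ 0.2099.

0.2099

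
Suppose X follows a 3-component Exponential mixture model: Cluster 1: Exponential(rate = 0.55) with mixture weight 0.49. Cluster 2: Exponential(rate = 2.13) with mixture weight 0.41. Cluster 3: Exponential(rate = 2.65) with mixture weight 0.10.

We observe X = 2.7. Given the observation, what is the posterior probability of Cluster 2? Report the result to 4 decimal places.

0.0434

The responsibility of component k is π_k f_k(x) divided by Σ_j π_j f_j(x).
Evaluate each component's likelihood at the observed value:
  p_1 = 0.124576
  p_2 = 0.00677255
  p_3 = 0.00206952
Multiply by the mixture weights:
  π_1·p_1 = 0.49 × 0.124576 = 0.0610424
  π_2·p_2 = 0.41 × 0.00677255 = 0.00277674
  π_3·p_3 = 0.10 × 0.00206952 = 0.000206952
Marginal: 0.0610424 + 0.00277674 + 0.000206952 = 0.0640261
Responsibility of Cluster 2: 0.00277674 / 0.0640261 ≈ 0.0434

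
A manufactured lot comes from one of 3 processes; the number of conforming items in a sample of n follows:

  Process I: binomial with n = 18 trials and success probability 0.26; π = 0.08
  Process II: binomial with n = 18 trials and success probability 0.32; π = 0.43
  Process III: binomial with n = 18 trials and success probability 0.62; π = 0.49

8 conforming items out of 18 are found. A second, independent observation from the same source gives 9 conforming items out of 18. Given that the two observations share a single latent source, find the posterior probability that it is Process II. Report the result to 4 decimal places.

Posterior ∝ prior × likelihood, so P(k | x) ∝ P(Z=k) f_k(x); normalise over all components.
Since both observations come from the same component, the likelihood for component k is f_k(x₁)·f_k(x₂).
  L_I = [0.0449947] × [0.0175655] = 0.000790355
  L_II = [0.101706] × [0.0531796] = 0.00540868
  L_III = [0.0599828] × [0.108741] = 0.00652258
Unnormalised posteriors:
  P(Z=I)·L_I = 0.08 × 0.000790355 = 6.32284e-05
  P(Z=II)·L_II = 0.43 × 0.00540868 = 0.00232573
  P(Z=III)·L_III = 0.49 × 0.00652258 = 0.00319606
Denominator: 6.32284e-05 + 0.00232573 + 0.00319606 = 0.00558503
P(Process II | x₁,x₂) = 0.00232573 / 0.00558503 ≈ 0.4164

0.4164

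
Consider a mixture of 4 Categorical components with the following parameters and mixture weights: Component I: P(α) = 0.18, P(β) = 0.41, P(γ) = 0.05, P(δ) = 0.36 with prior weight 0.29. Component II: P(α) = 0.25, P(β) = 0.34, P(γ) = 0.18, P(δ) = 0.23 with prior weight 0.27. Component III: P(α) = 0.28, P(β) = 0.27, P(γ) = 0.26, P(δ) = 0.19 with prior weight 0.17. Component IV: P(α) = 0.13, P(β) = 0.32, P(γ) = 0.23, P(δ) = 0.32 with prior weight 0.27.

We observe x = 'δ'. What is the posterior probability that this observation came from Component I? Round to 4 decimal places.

0.3661

By Bayes' theorem, P(k | x) = P(Z=k) f_k(x) / Σ_j P(Z=j) f_j(x).
Evaluate each component's likelihood at the observed value:
  p_I = P(δ | comp) = 0.36
  p_II = P(δ | comp) = 0.23
  p_III = P(δ | comp) = 0.19
  p_IV = P(δ | comp) = 0.32
Multiply by the mixture weights:
  P(Z=I)·p_I = 0.29 × 0.36 = 0.1044
  P(Z=II)·p_II = 0.27 × 0.23 = 0.0621
  P(Z=III)·p_III = 0.17 × 0.19 = 0.0323
  P(Z=IV)·p_IV = 0.27 × 0.32 = 0.0864
Marginal: 0.1044 + 0.0621 + 0.0323 + 0.0864 = 0.2852
So the posterior for Component I is 0.1044 / 0.2852 ≈ 0.3661.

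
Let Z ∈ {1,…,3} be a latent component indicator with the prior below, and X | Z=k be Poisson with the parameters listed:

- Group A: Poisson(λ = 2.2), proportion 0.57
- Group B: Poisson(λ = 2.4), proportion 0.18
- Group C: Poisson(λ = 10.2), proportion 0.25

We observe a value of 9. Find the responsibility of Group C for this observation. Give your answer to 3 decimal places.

0.989

Posterior ∝ prior × likelihood, so P(k | x) ∝ π_k f_k(x); normalise over all components.
Poisson probabilities:
  f_A = e^(−2.2)·2.2^9/9! = 0.000368632
  f_B = e^(−2.4)·2.4^9/9! = 0.000660437
  f_C = e^(−10.2)·10.2^9/9! = 0.122415
Unnormalised posteriors:
  π_A·f_A = 0.57 × 0.000368632 = 0.00021012
  π_B·f_B = 0.18 × 0.000660437 = 0.000118879
  π_C·f_C = 0.25 × 0.122415 = 0.0306038
Sum: 0.00021012 + 0.000118879 + 0.0306038 = 0.0309328
P(Group C | 9) ≈ 0.989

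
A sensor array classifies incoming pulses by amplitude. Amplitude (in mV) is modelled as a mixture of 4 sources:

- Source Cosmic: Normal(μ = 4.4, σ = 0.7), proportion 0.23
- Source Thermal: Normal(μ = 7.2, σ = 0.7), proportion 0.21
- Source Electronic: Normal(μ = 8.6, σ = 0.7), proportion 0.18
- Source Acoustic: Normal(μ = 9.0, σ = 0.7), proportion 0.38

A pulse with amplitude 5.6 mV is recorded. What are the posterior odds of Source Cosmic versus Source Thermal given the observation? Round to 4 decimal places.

Since P(k|x) ∝ w_k f_k(x), the posterior odds are w_i f_i(x) / (w_j f_j(x)).
Evaluate each component's likelihood at the observed value:
  f_Cosmic = 0.131119
  f_Thermal = 0.0418147
  f_Electronic = 5.8532e-05
  f_Acoustic = 4.29447e-06
Odds = (0.23/0.21) × (0.131119/0.0418147) = 1.09524 × 3.13571 ≈ 3.4344

3.4344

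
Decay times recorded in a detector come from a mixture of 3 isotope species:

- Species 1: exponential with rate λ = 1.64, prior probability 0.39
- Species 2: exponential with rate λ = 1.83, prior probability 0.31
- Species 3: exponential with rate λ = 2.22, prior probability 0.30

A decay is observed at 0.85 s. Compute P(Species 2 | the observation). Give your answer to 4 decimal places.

0.3157

Posterior ∝ prior × likelihood, so P(k | x) ∝ π_k f_k(x); normalise over all components.
Component likelihoods at x = 0.85 s:
  p_1 = 1.64·e^(−1.64·0.85) = 1.64·e^(−1.3940) = 0.406853
  p_2 = 1.83·e^(−1.83·0.85) = 1.83·e^(−1.5555) = 0.386283
  p_3 = 2.22·e^(−2.22·0.85) = 2.22·e^(−1.8870) = 0.336387
Multiply by the mixture weights:
  π_1·p_1 = 0.39 × 0.406853 = 0.158673
  π_2·p_2 = 0.31 × 0.386283 = 0.119748
  π_3·p_3 = 0.30 × 0.336387 = 0.100916
Evidence: 0.158673 + 0.119748 + 0.100916 = 0.379337
Responsibility of Species 2: 0.119748 / 0.379337 ≈ 0.3157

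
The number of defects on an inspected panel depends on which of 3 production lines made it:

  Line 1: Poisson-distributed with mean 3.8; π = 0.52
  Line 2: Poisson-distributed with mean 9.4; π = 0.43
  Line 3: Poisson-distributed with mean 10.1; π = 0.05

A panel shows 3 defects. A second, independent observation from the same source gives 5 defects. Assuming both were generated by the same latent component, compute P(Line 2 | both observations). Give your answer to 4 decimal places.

Posterior ∝ prior × likelihood, so P(k | x) ∝ P(Z=k) f_k(x); normalise over all components.
Since both observations come from the same component, the likelihood for component k is f_k(x₁)·f_k(x₂).
  f_1 = [e^(−3.8)·3.8^3/3! = 0.204588] × [0.147713] = 0.0302203
  f_2 = [e^(−9.4)·9.4^3/3! = 0.0114515] × [0.0505929] = 0.000579367
  f_3 = [e^(−10.1)·10.1^3/3! = 0.00705405] × [0.0359792] = 0.000253799
Multiply by the mixture weights:
  P(Z=1)·f_1 = 0.52 × 0.0302203 = 0.0157145
  P(Z=2)·f_2 = 0.43 × 0.000579367 = 0.000249128
  P(Z=3)·f_3 = 0.05 × 0.000253799 = 1.269e-05
Normaliser: 0.0157145 + 0.000249128 + 1.269e-05 = 0.0159764
P(Line 2 | data) ≈ 0.0156

0.0156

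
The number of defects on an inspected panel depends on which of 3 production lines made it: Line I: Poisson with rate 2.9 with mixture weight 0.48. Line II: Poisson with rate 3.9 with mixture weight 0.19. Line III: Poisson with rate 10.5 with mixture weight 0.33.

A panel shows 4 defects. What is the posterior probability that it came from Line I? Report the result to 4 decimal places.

0.6513

Apply Bayes' rule: the posterior for each component is proportional to its prior times its likelihood at x.
Evaluate each component's likelihood at the observed value:
  L_I = e^(−2.9)·2.9^4/4! = 0.162154
  L_II = e^(−3.9)·3.9^4/4! = 0.195119
  L_III = e^(−10.5)·10.5^4/4! = 0.0139461
Unnormalised posteriors:
  P(Z=I)·L_I = 0.48 × 0.162154 = 0.0778338
  P(Z=II)·L_II = 0.19 × 0.195119 = 0.0370725
  P(Z=III)·L_III = 0.33 × 0.0139461 = 0.00460222
Evidence: 0.0778338 + 0.0370725 + 0.00460222 = 0.119509
So the posterior for Line I is 0.0778338 / 0.119509 ≈ 0.6513.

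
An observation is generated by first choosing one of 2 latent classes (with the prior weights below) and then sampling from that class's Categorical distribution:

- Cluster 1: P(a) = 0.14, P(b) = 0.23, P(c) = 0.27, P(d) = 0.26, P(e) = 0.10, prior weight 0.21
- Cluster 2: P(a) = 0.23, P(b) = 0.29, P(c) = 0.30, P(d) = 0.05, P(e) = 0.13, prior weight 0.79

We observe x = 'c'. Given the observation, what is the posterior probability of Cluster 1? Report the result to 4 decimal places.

0.1931

By Bayes' theorem, P(k | x) = w_k f_k(x) / Σ_j w_j f_j(x).
Evaluate each component's likelihood at the observed value:
  p_1 = 0.27
  p_2 = 0.3
Unnormalised posteriors:
  w_1·p_1 = 0.21 × 0.27 = 0.0567
  w_2·p_2 = 0.79 × 0.3 = 0.237
Normaliser: 0.0567 + 0.237 = 0.2937
Responsibility of Cluster 1: 0.0567 / 0.2937 ≈ 0.1931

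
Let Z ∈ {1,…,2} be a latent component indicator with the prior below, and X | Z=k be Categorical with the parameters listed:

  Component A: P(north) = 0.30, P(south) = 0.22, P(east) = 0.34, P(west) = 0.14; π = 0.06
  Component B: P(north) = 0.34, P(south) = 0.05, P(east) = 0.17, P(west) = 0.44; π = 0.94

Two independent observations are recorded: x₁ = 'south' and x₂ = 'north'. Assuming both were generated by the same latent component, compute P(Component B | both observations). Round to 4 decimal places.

0.8014

Posterior ∝ prior × likelihood, so P(k | x) ∝ w_k f_k(x); normalise over all components.
Since both observations come from the same component, the likelihood for component k is f_k(x₁)·f_k(x₂).
  p_A = [P(south | comp) = 0.22] × [0.3] = 0.066
  p_B = [P(south | comp) = 0.05] × [0.34] = 0.017
Unnormalised posteriors:
  w_A·p_A = 0.06 × 0.066 = 0.00396
  w_B·p_B = 0.94 × 0.017 = 0.01598
Marginal: 0.00396 + 0.01598 = 0.01994
So the posterior for Component B is 0.01598 / 0.01994 ≈ 0.8014.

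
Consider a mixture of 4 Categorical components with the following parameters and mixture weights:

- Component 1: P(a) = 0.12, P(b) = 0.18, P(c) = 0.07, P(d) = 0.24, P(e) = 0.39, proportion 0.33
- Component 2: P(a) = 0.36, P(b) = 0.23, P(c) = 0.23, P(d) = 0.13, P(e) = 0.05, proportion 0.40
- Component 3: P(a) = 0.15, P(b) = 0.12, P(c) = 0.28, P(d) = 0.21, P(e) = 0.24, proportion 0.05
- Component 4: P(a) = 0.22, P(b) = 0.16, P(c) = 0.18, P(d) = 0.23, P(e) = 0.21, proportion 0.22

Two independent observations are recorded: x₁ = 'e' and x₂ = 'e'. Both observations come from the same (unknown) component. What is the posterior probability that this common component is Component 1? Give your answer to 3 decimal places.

Apply Bayes' rule: the posterior for each component is proportional to its prior times its likelihood at x.
Since both observations come from the same component, the likelihood for component k is f_k(x₁)·f_k(x₂).
  p_1 = [0.39] × [0.39] = 0.1521
  p_2 = [0.05] × [0.05] = 0.0025
  p_3 = [0.24] × [0.24] = 0.0576
  p_4 = [0.21] × [0.21] = 0.0441
Prior × likelihood for each component:
  π_1·p_1 = 0.33 × 0.1521 = 0.050193
  π_2·p_2 = 0.40 × 0.0025 = 0.001
  π_3·p_3 = 0.05 × 0.0576 = 0.00288
  π_4·p_4 = 0.22 × 0.0441 = 0.009702
Normaliser: 0.050193 + 0.001 + 0.00288 + 0.009702 = 0.063775
P(Component 1 | x₁, x₂) ≈ 0.787

0.787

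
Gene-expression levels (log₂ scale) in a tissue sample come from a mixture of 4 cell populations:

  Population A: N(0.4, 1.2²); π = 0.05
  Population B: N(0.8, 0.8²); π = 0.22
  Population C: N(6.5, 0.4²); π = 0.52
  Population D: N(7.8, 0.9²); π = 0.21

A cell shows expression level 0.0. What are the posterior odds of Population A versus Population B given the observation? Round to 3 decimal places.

Posterior odds = (w_i f_i(x)) / (w_j f_j(x)); the normalising sum cancels.
Component likelihoods at x = 0.0:
  f_A = (1/(1.2·√(2π)))·exp(−(0.0−0.4)²/(2·1.2²)) = 0.332452·exp(-0.05556) = 0.314486
  f_B = (1/(0.8·√(2π)))·exp(−(0.0−0.8)²/(2·0.8²)) = 0.498678·exp(-0.50000) = 0.302463
  f_C = (1/(0.4·√(2π)))·exp(−(0.0−6.5)²/(2·0.4²)) = 0.997356·exp(-132.03125) = 4.55414e-58
  f_D = (1/(0.9·√(2π)))·exp(−(0.0−7.8)²/(2·0.9²)) = 0.443269·exp(-37.55556) = 2.17019e-17
0.0157243 / 0.0665419 ≈ 0.236

0.236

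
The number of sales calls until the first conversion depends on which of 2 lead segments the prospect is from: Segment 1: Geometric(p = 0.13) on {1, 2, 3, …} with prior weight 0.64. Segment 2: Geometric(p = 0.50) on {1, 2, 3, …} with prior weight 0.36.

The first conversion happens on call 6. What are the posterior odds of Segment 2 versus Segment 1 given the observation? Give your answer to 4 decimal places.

0.1356

Since P(k|x) ∝ P(Z=k) f_k(x), the posterior odds are P(Z=i) f_i(x) / (P(Z=j) f_j(x)).
Evaluate each component's likelihood at the observed value:
  f_1 = 0.0647947
  f_2 = 0.015625
0.005625 / 0.0414686 ≈ 0.1356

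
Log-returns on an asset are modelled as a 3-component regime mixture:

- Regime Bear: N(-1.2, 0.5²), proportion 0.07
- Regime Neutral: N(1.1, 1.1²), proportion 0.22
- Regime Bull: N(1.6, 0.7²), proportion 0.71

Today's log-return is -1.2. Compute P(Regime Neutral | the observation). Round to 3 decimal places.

Apply Bayes' rule: the posterior for each component is proportional to its prior times its likelihood at x.
Evaluate each component's likelihood at the observed value:
  L_Bear = 0.797885
  L_Neutral = 0.0407541
  L_Bull = 0.000191186
Prior × likelihood for each component:
  π_Bear·L_Bear = 0.07 × 0.797885 = 0.0558519
  π_Neutral·L_Neutral = 0.22 × 0.0407541 = 0.0089659
  π_Bull·L_Bull = 0.71 × 0.000191186 = 0.000135742
Normaliser: 0.0558519 + 0.0089659 + 0.000135742 = 0.0649536
P(Regime Neutral | -1.2) = 0.0089659 / 0.0649536 ≈ 0.138

0.138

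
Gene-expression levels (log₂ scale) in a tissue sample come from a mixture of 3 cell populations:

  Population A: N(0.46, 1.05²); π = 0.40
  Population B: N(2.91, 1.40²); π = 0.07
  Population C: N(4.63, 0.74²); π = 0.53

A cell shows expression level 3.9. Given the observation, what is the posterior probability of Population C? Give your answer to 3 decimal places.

0.915

The responsibility of component k is π_k f_k(x) divided by Σ_j π_j f_j(x).
Evaluate each component's likelihood at the observed value:
  p_A = (1/(1.05·√(2π)))·exp(−(3.9−0.46)²/(2·1.05²)) = 0.379945·exp(-5.36671) = 0.00177414
  p_B = (1/(1.40·√(2π)))·exp(−(3.9−2.91)²/(2·1.40²)) = 0.284959·exp(-0.25003) = 0.22192
  p_C = (1/(0.74·√(2π)))·exp(−(3.9−4.63)²/(2·0.74²)) = 0.539111·exp(-0.48658) = 0.331406
Multiply by the mixture weights:
  π_A·p_A = 0.40 × 0.00177414 = 0.000709655
  π_B·p_B = 0.07 × 0.22192 = 0.0155344
  π_C·p_C = 0.53 × 0.331406 = 0.175645
Normaliser: 0.000709655 + 0.0155344 + 0.175645 = 0.191889
So the posterior for Population C is 0.175645 / 0.191889 ≈ 0.915.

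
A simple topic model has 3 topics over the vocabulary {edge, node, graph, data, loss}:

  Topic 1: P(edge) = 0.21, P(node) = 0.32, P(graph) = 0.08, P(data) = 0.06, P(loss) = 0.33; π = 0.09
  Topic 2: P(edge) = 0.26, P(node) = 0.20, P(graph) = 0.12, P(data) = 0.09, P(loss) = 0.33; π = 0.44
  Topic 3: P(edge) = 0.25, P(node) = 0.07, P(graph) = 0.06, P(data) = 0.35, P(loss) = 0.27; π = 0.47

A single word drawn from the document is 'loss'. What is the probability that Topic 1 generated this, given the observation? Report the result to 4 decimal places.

Apply Bayes' rule: the posterior for each component is proportional to its prior times its likelihood at x.
Evaluate each component's likelihood at the observed value:
  f_1 = 0.33
  f_2 = 0.33
  f_3 = 0.27
Multiply by the mixture weights:
  w_1·f_1 = 0.09 × 0.33 = 0.0297
  w_2·f_2 = 0.44 × 0.33 = 0.1452
  w_3·f_3 = 0.47 × 0.27 = 0.1269
Evidence: 0.0297 + 0.1452 + 0.1269 = 0.3018
So the posterior for Topic 1 is 0.0297 / 0.3018 ≈ 0.0984.

0.0984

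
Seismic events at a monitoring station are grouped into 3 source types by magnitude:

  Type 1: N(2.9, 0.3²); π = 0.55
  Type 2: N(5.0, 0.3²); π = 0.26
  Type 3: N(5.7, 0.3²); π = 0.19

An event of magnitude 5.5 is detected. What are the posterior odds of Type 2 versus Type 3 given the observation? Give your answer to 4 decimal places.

0.4261

Posterior odds = (π_i f_i(x)) / (π_j f_j(x)); the normalising sum cancels.
Normal densities:
  L_1 = (1/(0.3·√(2π)))·exp(−(5.5−2.9)²/(2·0.3²)) = 1.329808·exp(-37.55556) = 6.51056e-17
  L_2 = (1/(0.3·√(2π)))·exp(−(5.5−5.0)²/(2·0.3²)) = 1.329808·exp(-1.38889) = 0.33159
  L_3 = (1/(0.3·√(2π)))·exp(−(5.5−5.7)²/(2·0.3²)) = 1.329808·exp(-0.22222) = 1.06483
0.0862135 / 0.202317 ≈ 0.4261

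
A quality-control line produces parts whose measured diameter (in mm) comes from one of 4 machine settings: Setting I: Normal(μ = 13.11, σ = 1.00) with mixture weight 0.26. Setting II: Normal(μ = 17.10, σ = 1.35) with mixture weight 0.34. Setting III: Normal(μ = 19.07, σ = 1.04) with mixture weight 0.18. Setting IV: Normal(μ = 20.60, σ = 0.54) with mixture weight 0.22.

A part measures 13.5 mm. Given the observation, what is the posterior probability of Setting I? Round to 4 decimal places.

0.9710

The responsibility of component k is P(Z=k) f_k(x) divided by Σ_j P(Z=j) f_j(x).
Normal densities:
  p_I = 0.369728
  p_II = 0.00844147
  p_III = 2.26552e-07
  p_IV = 2.13524e-38
Unnormalised posteriors:
  P(Z=I)·p_I = 0.26 × 0.369728 = 0.0961292
  P(Z=II)·p_II = 0.34 × 0.00844147 = 0.0028701
  P(Z=III)·p_III = 0.18 × 2.26552e-07 = 4.07794e-08
  P(Z=IV)·p_IV = 0.22 × 2.13524e-38 = 4.69754e-39
Evidence: 0.0961292 + 0.0028701 + 4.07794e-08 + 4.69754e-39 = 0.0989993
Responsibility of Setting I: 0.0961292 / 0.0989993 ≈ 0.9710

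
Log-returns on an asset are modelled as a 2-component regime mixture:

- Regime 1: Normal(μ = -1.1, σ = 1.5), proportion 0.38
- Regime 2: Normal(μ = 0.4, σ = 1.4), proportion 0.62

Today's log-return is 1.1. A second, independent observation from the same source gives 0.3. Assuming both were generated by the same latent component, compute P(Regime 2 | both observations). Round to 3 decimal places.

0.882

P(component k | x) = P(Z=k)·f_k(x) / marginal(x), where marginal(x) = Σ_j P(Z=j)·f_j(x).
Since both observations come from the same component, the likelihood for component k is f_k(x₁)·f_k(x₂).
  f_1 = [0.0907217] × [0.172052] = 0.0156088
  f_2 = [0.251475] × [0.284233] = 0.0714775
Weight by the priors:
  P(Z=1)·f_1 = 0.38 × 0.0156088 = 0.00593136
  P(Z=2)·f_2 = 0.62 × 0.0714775 = 0.0443161
Marginal: 0.00593136 + 0.0443161 = 0.0502474
So the posterior for Regime 2 is 0.0443161 / 0.0502474 ≈ 0.882.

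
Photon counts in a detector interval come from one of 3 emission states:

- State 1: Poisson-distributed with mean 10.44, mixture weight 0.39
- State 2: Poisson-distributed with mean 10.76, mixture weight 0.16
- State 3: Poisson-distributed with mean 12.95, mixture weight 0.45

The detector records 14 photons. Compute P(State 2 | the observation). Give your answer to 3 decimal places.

The responsibility of component k is π_k f_k(x) divided by Σ_j π_j f_j(x).
Evaluate each component's likelihood at the observed value:
  p_1 = e^(−10.44)·10.44^14/14! = 0.0612864
  p_2 = e^(−10.76)·10.76^14/14! = 0.0679133
  p_3 = e^(−12.95)·12.95^14/14! = 0.101685
Weight by the priors:
  π_1·p_1 = 0.39 × 0.0612864 = 0.0239017
  π_2·p_2 = 0.16 × 0.0679133 = 0.0108661
  π_3·p_3 = 0.45 × 0.101685 = 0.045758
Denominator: 0.0239017 + 0.0108661 + 0.045758 = 0.0805259
So the posterior for State 2 is 0.0108661 / 0.0805259 ≈ 0.135.

0.135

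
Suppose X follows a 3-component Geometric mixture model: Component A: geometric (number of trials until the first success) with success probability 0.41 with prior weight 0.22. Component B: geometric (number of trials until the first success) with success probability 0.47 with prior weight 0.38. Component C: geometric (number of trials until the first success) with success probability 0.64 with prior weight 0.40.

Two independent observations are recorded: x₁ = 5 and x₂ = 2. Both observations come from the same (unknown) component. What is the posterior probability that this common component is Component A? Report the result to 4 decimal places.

0.3700

By Bayes' theorem, P(k | x) = P(Z=k) f_k(x) / Σ_j P(Z=j) f_j(x).
Since both observations come from the same component, the likelihood for component k is f_k(x₁)·f_k(x₂).
  L_A = [0.0496812] × [0.2419] = 0.0120179
  L_B = [0.0370853] × [0.2491] = 0.00923794
  L_C = [0.0107495] × [0.2304] = 0.00247669
Prior × likelihood for each component:
  P(Z=A)·L_A = 0.22 × 0.0120179 = 0.00264393
  P(Z=B)·L_B = 0.38 × 0.00923794 = 0.00351042
  P(Z=C)·L_C = 0.40 × 0.00247669 = 0.000990678
Evidence: 0.00264393 + 0.00351042 + 0.000990678 = 0.00714503
P(Component A | x) ≈ 0.3700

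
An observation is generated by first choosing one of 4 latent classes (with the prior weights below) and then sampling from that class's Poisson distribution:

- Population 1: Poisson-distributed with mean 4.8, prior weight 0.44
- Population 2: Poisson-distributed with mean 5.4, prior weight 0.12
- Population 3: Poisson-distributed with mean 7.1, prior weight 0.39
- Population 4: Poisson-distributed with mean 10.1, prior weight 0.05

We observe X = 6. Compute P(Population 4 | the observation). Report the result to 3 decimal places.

The responsibility of component k is π_k f_k(x) divided by Σ_j π_j f_j(x).
Poisson probabilities:
  L_1 = e^(−4.8)·4.8^6/6! = 0.139798
  L_2 = e^(−5.4)·5.4^6/6! = 0.155539
  L_3 = e^(−7.1)·7.1^6/6! = 0.1468
  L_4 = e^(−10.1)·10.1^6/6! = 0.060565
Multiply by the mixture weights:
  π_1·L_1 = 0.44 × 0.139798 = 0.0615112
  π_2·L_2 = 0.12 × 0.155539 = 0.0186647
  π_3·L_3 = 0.39 × 0.1468 = 0.0572521
  π_4·L_4 = 0.05 × 0.060565 = 0.00302825
Marginal: 0.0615112 + 0.0186647 + 0.0572521 + 0.00302825 = 0.140456
Responsibility of Population 4: 0.00302825 / 0.140456 ≈ 0.022

0.022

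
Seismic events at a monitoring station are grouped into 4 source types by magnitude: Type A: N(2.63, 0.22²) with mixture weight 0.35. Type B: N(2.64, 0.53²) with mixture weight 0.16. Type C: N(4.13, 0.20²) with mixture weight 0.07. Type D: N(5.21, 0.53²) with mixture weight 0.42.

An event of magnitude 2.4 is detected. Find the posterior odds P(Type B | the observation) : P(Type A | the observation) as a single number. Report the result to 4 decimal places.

0.2958

The posterior odds equal the prior odds times the likelihood ratio: (P(Z=i)/P(Z=j))·(f_i(x)/f_j(x)).
Evaluate each component's likelihood at the observed value:
  f_A = (1/(0.22·√(2π)))·exp(−(2.4−2.63)²/(2·0.22²)) = 1.813374·exp(-0.54649) = 1.04991
  f_B = (1/(0.53·√(2π)))·exp(−(2.4−2.64)²/(2·0.53²)) = 0.752721·exp(-0.10253) = 0.679371
  f_C = (1/(0.20·√(2π)))·exp(−(2.4−4.13)²/(2·0.20²)) = 1.994711·exp(-37.41125) = 1.12819e-16
  f_D = (1/(0.53·√(2π)))·exp(−(2.4−5.21)²/(2·0.53²)) = 0.752721·exp(-14.05500) = 5.92413e-07
0.108699 / 0.367467 ≈ 0.2958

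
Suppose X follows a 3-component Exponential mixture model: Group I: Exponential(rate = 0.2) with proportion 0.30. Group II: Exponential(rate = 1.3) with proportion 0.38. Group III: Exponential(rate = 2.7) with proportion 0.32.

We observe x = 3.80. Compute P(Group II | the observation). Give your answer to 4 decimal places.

0.1118

The responsibility of component k is π_k f_k(x) divided by Σ_j π_j f_j(x).
Component likelihoods at x = 3.80:
  f_I = 0.2·e^(−0.2·3.80) = 0.2·e^(−0.7600) = 0.0935333
  f_II = 1.3·e^(−1.3·3.80) = 1.3·e^(−4.9400) = 0.00930098
  f_III = 2.7·e^(−2.7·3.80) = 2.7·e^(−10.2600) = 9.45154e-05
Prior × likelihood for each component:
  π_I·f_I = 0.30 × 0.0935333 = 0.02806
  π_II·f_II = 0.38 × 0.00930098 = 0.00353437
  π_III·f_III = 0.32 × 9.45154e-05 = 3.02449e-05
Evidence: 0.02806 + 0.00353437 + 3.02449e-05 = 0.0316246
So the posterior for Group II is 0.00353437 / 0.0316246 ≈ 0.1118.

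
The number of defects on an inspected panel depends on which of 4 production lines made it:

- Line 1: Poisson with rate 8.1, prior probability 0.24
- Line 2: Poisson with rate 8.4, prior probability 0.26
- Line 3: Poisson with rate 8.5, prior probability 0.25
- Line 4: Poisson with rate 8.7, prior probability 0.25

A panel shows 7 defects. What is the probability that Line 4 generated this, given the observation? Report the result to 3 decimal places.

0.238

P(component k | x) = π_k·f_k(x) / marginal(x), where marginal(x) = Σ_j π_j·f_j(x).
Poisson probabilities:
  L_1 = e^(−8.1)·8.1^7/7! = 0.137778
  L_2 = e^(−8.4)·8.4^7/7! = 0.131659
  L_3 = e^(−8.5)·8.5^7/7! = 0.129419
  L_4 = e^(−8.7)·8.7^7/7! = 0.124693
Prior × likelihood for each component:
  π_1·L_1 = 0.24 × 0.137778 = 0.0330667
  π_2·L_2 = 0.26 × 0.131659 = 0.0342314
  π_3·L_3 = 0.25 × 0.129419 = 0.0323548
  π_4·L_4 = 0.25 × 0.124693 = 0.0311733
Marginal: 0.0330667 + 0.0342314 + 0.0323548 + 0.0311733 = 0.130826
P(Line 4 | 7 defects) ≈ 0.238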